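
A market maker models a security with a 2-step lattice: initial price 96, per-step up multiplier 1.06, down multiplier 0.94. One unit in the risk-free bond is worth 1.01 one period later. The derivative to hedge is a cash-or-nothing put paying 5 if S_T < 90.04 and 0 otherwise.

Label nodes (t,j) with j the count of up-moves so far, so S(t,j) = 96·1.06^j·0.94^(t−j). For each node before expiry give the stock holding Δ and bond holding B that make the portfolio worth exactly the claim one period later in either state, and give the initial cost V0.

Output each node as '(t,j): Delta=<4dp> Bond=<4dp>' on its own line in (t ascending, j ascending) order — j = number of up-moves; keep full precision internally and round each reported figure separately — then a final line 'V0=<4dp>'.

(0,0): Delta=-0.1791 Bond=18.0402
(1,0): Delta=-0.4617 Bond=43.7294
(1,1): Delta=0.0000 Bond=0.0000
V0=0.8510

Risk-neutral probability p* = (R−d)/(u−d) = (1.01−0.94)/(1.06−0.94) = 0.5833.
Terminal payoffs: V(2,0)=5.0000, V(2,1)=0.0000, V(2,2)=0.0000
(1,0): S=90.2400. Δ = (V_up−V_dn)/(S_up−S_dn) = (0.0000−5.0000)/(95.6544−84.8256) = -0.4617. V = [p*·0.0000 + (1−p*)·5.0000]/1.01 = 2.0627. B = V − Δ·S = 43.7294.
(1,1): S=101.7600. Δ = (V_up−V_dn)/(S_up−S_dn) = (0.0000−0.0000)/(107.8656−95.6544) = 0.0000. V = [p*·0.0000 + (1−p*)·0.0000]/1.01 = 0.0000. B = V − Δ·S = 0.0000.
(0,0): S=96.0000. Δ = (V_up−V_dn)/(S_up−S_dn) = (0.0000−2.0627)/(101.7600−90.2400) = -0.1791. V = [p*·0.0000 + (1−p*)·2.0627]/1.01 = 0.8510. B = V − Δ·S = 18.0402.
Root portfolio cost Δ·96+B reproduces V0=0.8510.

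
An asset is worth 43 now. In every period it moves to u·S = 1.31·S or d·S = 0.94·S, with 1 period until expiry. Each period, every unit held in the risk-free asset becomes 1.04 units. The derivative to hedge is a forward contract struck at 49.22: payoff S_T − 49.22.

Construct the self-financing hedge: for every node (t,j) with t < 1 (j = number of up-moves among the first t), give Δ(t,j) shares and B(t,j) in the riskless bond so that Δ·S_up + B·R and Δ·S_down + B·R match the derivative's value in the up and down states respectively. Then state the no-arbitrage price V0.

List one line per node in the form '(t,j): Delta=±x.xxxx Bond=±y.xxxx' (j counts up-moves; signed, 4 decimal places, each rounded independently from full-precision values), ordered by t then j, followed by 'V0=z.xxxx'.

No-arbitrage ⇒ martingale measure with p* = (R−d)/(u−d) = 0.2703.
Terminal values V(1,·): V(1,0)=-8.8000, V(1,1)=7.1100
Node (0,0) S=43.0000: V=(p*·7.1100+(1−p*)·-8.8000)/1.04=-4.3269; Δ=(7.1100−-8.8000)/(56.3300−40.4200)=1.0000; B=V−Δ·S=-47.3269
Each (Δ,B) replicates both successor values, so the strategy is self-financing and V0 is arbitrage-free.

(0,0): Delta=1.0000 Bond=-47.3269
V0=-4.3269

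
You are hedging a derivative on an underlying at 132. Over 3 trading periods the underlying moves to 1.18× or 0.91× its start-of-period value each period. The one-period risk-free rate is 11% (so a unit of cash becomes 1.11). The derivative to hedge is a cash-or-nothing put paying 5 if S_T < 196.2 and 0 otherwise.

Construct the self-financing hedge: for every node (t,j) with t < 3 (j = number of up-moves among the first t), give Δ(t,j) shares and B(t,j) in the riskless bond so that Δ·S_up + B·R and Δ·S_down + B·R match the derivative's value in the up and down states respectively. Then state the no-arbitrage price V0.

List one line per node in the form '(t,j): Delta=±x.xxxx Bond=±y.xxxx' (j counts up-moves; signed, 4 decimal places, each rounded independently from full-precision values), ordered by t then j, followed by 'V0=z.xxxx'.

Under the risk-neutral measure, an up-move has probability p* = (R−d)/(u−d) = 0.7407 and values discount at R = 1.11.
Terminal values V(3,·): V(3,0)=5.0000, V(3,1)=5.0000, V(3,2)=5.0000, V(3,3)=0.0000
(2,0): S=109.3092. Δ = (V_up−V_dn)/(S_up−S_dn) = (5.0000−5.0000)/(128.9849−99.4714) = 0.0000. V = [p*·5.0000 + (1−p*)·5.0000]/1.11 = 4.5045. B = V − Δ·S = 4.5045.
(2,1): S=141.7416. Δ = (V_up−V_dn)/(S_up−S_dn) = (5.0000−5.0000)/(167.2551−128.9849) = 0.0000. V = [p*·5.0000 + (1−p*)·5.0000]/1.11 = 4.5045. B = V − Δ·S = 4.5045.
(2,2): S=183.7968. Δ = (V_up−V_dn)/(S_up−S_dn) = (0.0000−5.0000)/(216.8802−167.2551) = -0.1008. V = [p*·0.0000 + (1−p*)·5.0000]/1.11 = 1.1678. B = V − Δ·S = 19.6864.
(1,0): S=120.1200. Δ = (V_up−V_dn)/(S_up−S_dn) = (4.5045−4.5045)/(141.7416−109.3092) = 0.0000. V = [p*·4.5045 + (1−p*)·4.5045]/1.11 = 4.0581. B = V − Δ·S = 4.0581.
(1,1): S=155.7600. Δ = (V_up−V_dn)/(S_up−S_dn) = (1.1678−4.5045)/(183.7968−141.7416) = -0.0793. V = [p*·1.1678 + (1−p*)·4.5045]/1.11 = 1.8314. B = V − Δ·S = 14.1895.
(0,0): S=132.0000. Δ = (V_up−V_dn)/(S_up−S_dn) = (1.8314−4.0581)/(155.7600−120.1200) = -0.0625. V = [p*·1.8314 + (1−p*)·4.0581]/1.11 = 2.1700. B = V − Δ·S = 10.4170.
The time-0 hedge costs 2.1700, which is the no-arbitrage price.

(0,0): Delta=-0.0625 Bond=10.4170
(1,0): Delta=0.0000 Bond=4.0581
(1,1): Delta=-0.0793 Bond=14.1895
(2,0): Delta=0.0000 Bond=4.5045
(2,1): Delta=0.0000 Bond=4.5045
(2,2): Delta=-0.1008 Bond=19.6864
V0=2.1700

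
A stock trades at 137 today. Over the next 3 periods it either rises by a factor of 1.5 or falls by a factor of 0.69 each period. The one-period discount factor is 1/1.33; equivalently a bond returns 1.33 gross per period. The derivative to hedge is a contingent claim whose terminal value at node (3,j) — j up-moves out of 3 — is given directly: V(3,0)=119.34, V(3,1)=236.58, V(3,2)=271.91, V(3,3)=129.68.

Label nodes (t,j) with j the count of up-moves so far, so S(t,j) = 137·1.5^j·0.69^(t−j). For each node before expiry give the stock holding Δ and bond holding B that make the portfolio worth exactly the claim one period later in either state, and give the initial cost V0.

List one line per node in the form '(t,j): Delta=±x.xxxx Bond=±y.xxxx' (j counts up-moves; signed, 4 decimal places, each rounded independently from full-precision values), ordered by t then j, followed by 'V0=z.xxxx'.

(0,0): Delta=-0.3663 Bond=133.7777
(1,0): Delta=0.5157 Bond=94.5412
(1,1): Delta=-0.4741 Bond=200.0730
(2,0): Delta=2.2191 Bond=14.6383
(2,1): Delta=0.3076 Bond=155.2512
(2,2): Delta=-0.5696 Bond=295.5405
V0=83.5883

Since d<R<u, set p* = (R−d)/(u−d) = 0.7901; price each node as the discounted p*-expectation of its children.
Terminal values V(3,·): V(3,0)=119.3400, V(3,1)=236.5800, V(3,2)=271.9100, V(3,3)=129.6800
Node (2,0) S=65.2257: V=(p*·236.5800+(1−p*)·119.3400)/1.33=159.3790; Δ=(236.5800−119.3400)/(97.8385−45.0057)=2.2191; B=V−Δ·S=14.6383
Node (2,1) S=141.7950: V=(p*·271.9100+(1−p*)·236.5800)/1.33=198.8685; Δ=(271.9100−236.5800)/(212.6925−97.8385)=0.3076; B=V−Δ·S=155.2512
Node (2,2) S=308.2500: V=(p*·129.6800+(1−p*)·271.9100)/1.33=119.9479; Δ=(129.6800−271.9100)/(462.3750−212.6925)=-0.5696; B=V−Δ·S=295.5405
Node (1,0) S=94.5300: V=(p*·198.8685+(1−p*)·159.3790)/1.33=143.2937; Δ=(198.8685−159.3790)/(141.7950−65.2257)=0.5157; B=V−Δ·S=94.5412
Node (1,1) S=205.5000: V=(p*·119.9479+(1−p*)·198.8685)/1.33=102.6402; Δ=(119.9479−198.8685)/(308.2500−141.7950)=-0.4741; B=V−Δ·S=200.0730
Node (0,0) S=137.0000: V=(p*·102.6402+(1−p*)·143.2937)/1.33=83.5883; Δ=(102.6402−143.2937)/(205.5000−94.5300)=-0.3663; B=V−Δ·S=133.7777
Root portfolio cost Δ·137+B reproduces V0=83.5883.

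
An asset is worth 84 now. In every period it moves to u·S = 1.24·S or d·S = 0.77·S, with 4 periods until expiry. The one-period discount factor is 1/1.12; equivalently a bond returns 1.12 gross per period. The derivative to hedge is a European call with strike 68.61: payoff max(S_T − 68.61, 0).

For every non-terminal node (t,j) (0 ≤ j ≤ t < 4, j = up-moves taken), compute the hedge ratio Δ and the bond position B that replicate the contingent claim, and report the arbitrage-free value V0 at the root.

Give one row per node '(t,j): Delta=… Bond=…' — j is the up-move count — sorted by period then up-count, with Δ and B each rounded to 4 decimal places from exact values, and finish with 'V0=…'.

No-arbitrage ⇒ martingale measure with p* = (R−d)/(u−d) = 0.7447.
Payoff layer (t=4): V(4,0)=0.0000, V(4,1)=0.0000, V(4,2)=7.9680, V(4,3)=54.7104, V(4,4)=129.9840
(3,0): S=38.3488. Δ = (V_up−V_dn)/(S_up−S_dn) = (0.0000−0.0000)/(47.5525−29.5286) = 0.0000. V = [p*·0.0000 + (1−p*)·0.0000]/1.12 = 0.0000. B = V − Δ·S = 0.0000.
(3,1): S=61.7565. Δ = (V_up−V_dn)/(S_up−S_dn) = (7.9680−0.0000)/(76.5780−47.5525) = 0.2745. V = [p*·7.9680 + (1−p*)·0.0000]/1.12 = 5.2979. B = V − Δ·S = -11.6553.
(3,2): S=99.4520. Δ = (V_up−V_dn)/(S_up−S_dn) = (54.7104−7.9680)/(123.3204−76.5780) = 1.0000. V = [p*·54.7104 + (1−p*)·7.9680]/1.12 = 38.1930. B = V − Δ·S = -61.2589.
(3,3): S=160.1564. Δ = (V_up−V_dn)/(S_up−S_dn) = (129.9840−54.7104)/(198.5940−123.3204) = 1.0000. V = [p*·129.9840 + (1−p*)·54.7104]/1.12 = 98.8975. B = V − Δ·S = -61.2589.
(2,0): S=49.8036. Δ = (V_up−V_dn)/(S_up−S_dn) = (5.2979−0.0000)/(61.7565−38.3488) = 0.2263. V = [p*·5.2979 + (1−p*)·0.0000]/1.12 = 3.5225. B = V − Δ·S = -7.7496.
(2,1): S=80.2032. Δ = (V_up−V_dn)/(S_up−S_dn) = (38.1930−5.2979)/(99.4520−61.7565) = 0.8727. V = [p*·38.1930 + (1−p*)·5.2979]/1.12 = 26.6020. B = V − Δ·S = -43.3877.
(2,2): S=129.1584. Δ = (V_up−V_dn)/(S_up−S_dn) = (98.8975−38.1930)/(160.1564−99.4520) = 1.0000. V = [p*·98.8975 + (1−p*)·38.1930]/1.12 = 74.4629. B = V − Δ·S = -54.6955.
(1,0): S=64.6800. Δ = (V_up−V_dn)/(S_up−S_dn) = (26.6020−3.5225)/(80.2032−49.8036) = 0.7592. V = [p*·26.6020 + (1−p*)·3.5225]/1.12 = 18.4905. B = V − Δ·S = -30.6148.
(1,1): S=104.1600. Δ = (V_up−V_dn)/(S_up−S_dn) = (74.4629−26.6020)/(129.1584−80.2032) = 0.9776. V = [p*·74.4629 + (1−p*)·26.6020]/1.12 = 55.5742. B = V − Δ·S = -46.2575.
(0,0): S=84.0000. Δ = (V_up−V_dn)/(S_up−S_dn) = (55.5742−18.4905)/(104.1600−64.6800) = 0.9393. V = [p*·55.5742 + (1−p*)·18.4905]/1.12 = 41.1661. B = V − Δ·S = -37.7354.
Each (Δ,B) replicates both successor values, so the strategy is self-financing and V0 is arbitrage-free.

(0,0): Delta=0.9393 Bond=-37.7354
(1,0): Delta=0.7592 Bond=-30.6148
(1,1): Delta=0.9776 Bond=-46.2575
(2,0): Delta=0.2263 Bond=-7.7496
(2,1): Delta=0.8727 Bond=-43.3877
(2,2): Delta=1.0000 Bond=-54.6955
(3,0): Delta=0.0000 Bond=0.0000
(3,1): Delta=0.2745 Bond=-11.6553
(3,2): Delta=1.0000 Bond=-61.2589
(3,3): Delta=1.0000 Bond=-61.2589
V0=41.1661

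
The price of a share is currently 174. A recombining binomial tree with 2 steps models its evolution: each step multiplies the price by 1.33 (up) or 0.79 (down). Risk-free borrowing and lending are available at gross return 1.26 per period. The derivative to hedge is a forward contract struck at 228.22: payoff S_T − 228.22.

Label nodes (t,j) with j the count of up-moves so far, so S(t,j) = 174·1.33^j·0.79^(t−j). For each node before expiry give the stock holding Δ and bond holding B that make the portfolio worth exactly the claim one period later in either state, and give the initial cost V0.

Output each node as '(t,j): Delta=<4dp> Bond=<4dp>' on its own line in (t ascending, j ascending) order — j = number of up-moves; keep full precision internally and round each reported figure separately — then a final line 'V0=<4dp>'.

Risk-neutral probability p* = (R−d)/(u−d) = (1.26−0.79)/(1.33−0.79) = 0.8704.
Payoff layer (t=2): V(2,0)=-119.6266, V(2,1)=-45.3982, V(2,2)=79.5686
(1,0): S=137.4600. Δ = (V_up−V_dn)/(S_up−S_dn) = (-45.3982−-119.6266)/(182.8218−108.5934) = 1.0000. V = [p*·-45.3982 + (1−p*)·-119.6266]/1.26 = -43.6670. B = V − Δ·S = -181.1270.
(1,1): S=231.4200. Δ = (V_up−V_dn)/(S_up−S_dn) = (79.5686−-45.3982)/(307.7886−182.8218) = 1.0000. V = [p*·79.5686 + (1−p*)·-45.3982]/1.26 = 50.2930. B = V − Δ·S = -181.1270.
(0,0): S=174.0000. Δ = (V_up−V_dn)/(S_up−S_dn) = (50.2930−-43.6670)/(231.4200−137.4600) = 1.0000. V = [p*·50.2930 + (1−p*)·-43.6670]/1.26 = 30.2484. B = V − Δ·S = -143.7516.
Root portfolio cost Δ·174+B reproduces V0=30.2484.

(0,0): Delta=1.0000 Bond=-143.7516
(1,0): Delta=1.0000 Bond=-181.1270
(1,1): Delta=1.0000 Bond=-181.1270
V0=30.2484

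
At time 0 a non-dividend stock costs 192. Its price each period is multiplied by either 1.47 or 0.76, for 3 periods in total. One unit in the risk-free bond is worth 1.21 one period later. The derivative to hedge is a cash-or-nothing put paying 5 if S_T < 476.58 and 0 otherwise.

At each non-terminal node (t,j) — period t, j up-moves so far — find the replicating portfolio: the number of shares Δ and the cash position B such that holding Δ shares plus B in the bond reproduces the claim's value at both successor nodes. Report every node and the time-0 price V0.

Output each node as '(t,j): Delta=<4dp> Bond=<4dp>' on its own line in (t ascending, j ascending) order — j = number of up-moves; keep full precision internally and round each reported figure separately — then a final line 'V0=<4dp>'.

No-arbitrage ⇒ martingale measure with p* = (R−d)/(u−d) = 0.6338.
Payoff layer (t=3): V(3,0)=5.0000, V(3,1)=5.0000, V(3,2)=5.0000, V(3,3)=0.0000
Node (2,0) S=110.8992: V=(p*·5.0000+(1−p*)·5.0000)/1.21=4.1322; Δ=(5.0000−5.0000)/(163.0218−84.2834)=0.0000; B=V−Δ·S=4.1322
Node (2,1) S=214.5024: V=(p*·5.0000+(1−p*)·5.0000)/1.21=4.1322; Δ=(5.0000−5.0000)/(315.3185−163.0218)=0.0000; B=V−Δ·S=4.1322
Node (2,2) S=414.8928: V=(p*·0.0000+(1−p*)·5.0000)/1.21=1.5132; Δ=(0.0000−5.0000)/(609.8924−315.3185)=-0.0170; B=V−Δ·S=8.5555
Node (1,0) S=145.9200: V=(p*·4.1322+(1−p*)·4.1322)/1.21=3.4151; Δ=(4.1322−4.1322)/(214.5024−110.8992)=0.0000; B=V−Δ·S=3.4151
Node (1,1) S=282.2400: V=(p*·1.5132+(1−p*)·4.1322)/1.21=2.0432; Δ=(1.5132−4.1322)/(414.8928−214.5024)=-0.0131; B=V−Δ·S=5.7320
Node (0,0) S=192.0000: V=(p*·2.0432+(1−p*)·3.4151)/1.21=2.1038; Δ=(2.0432−3.4151)/(282.2400−145.9200)=-0.0101; B=V−Δ·S=4.0360
The time-0 hedge costs 2.1038, which is the no-arbitrage price.

(0,0): Delta=-0.0101 Bond=4.0360
(1,0): Delta=0.0000 Bond=3.4151
(1,1): Delta=-0.0131 Bond=5.7320
(2,0): Delta=0.0000 Bond=4.1322
(2,1): Delta=0.0000 Bond=4.1322
(2,2): Delta=-0.0170 Bond=8.5555
V0=2.1038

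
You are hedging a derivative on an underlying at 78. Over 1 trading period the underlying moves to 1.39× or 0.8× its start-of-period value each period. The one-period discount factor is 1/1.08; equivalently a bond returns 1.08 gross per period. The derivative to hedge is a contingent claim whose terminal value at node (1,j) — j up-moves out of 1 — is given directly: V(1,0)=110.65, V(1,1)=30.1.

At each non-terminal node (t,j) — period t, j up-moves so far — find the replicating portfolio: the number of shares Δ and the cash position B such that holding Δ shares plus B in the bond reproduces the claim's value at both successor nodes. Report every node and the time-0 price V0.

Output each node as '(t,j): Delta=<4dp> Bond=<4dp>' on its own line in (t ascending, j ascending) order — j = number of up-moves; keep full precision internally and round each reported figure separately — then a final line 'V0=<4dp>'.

Since d<R<u, set p* = (R−d)/(u−d) = 0.4746; price each node as the discounted p*-expectation of its children.
Payoff layer (t=1): V(1,0)=110.6500, V(1,1)=30.1000
  t=0,j=0: stock 78.0000 → up 108.4200 (V=30.1000), down 62.4000 (V=110.6500). Price 67.0582; hedge Δ=-1.7503, bond B=203.5836.
The time-0 hedge costs 67.0582, which is the no-arbitrage price.

(0,0): Delta=-1.7503 Bond=203.5836
V0=67.0582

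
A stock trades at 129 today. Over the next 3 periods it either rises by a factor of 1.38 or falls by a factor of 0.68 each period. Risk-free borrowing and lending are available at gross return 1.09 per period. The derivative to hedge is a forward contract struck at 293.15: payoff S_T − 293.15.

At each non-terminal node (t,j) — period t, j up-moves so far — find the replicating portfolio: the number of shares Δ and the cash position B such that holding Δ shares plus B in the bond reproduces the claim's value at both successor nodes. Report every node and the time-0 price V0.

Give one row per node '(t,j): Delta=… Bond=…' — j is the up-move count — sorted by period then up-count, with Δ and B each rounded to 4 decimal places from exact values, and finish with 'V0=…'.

No-arbitrage ⇒ martingale measure with p* = (R−d)/(u−d) = 0.5857.
Payoff layer (t=3): V(3,0)=-252.5883, V(3,1)=-210.8336, V(3,2)=-126.0960, V(3,3)=45.8713
(2,0): S=59.6496. Δ = (V_up−V_dn)/(S_up−S_dn) = (-210.8336−-252.5883)/(82.3164−40.5617) = 1.0000. V = [p*·-210.8336 + (1−p*)·-252.5883]/1.09 = -209.2954. B = V − Δ·S = -268.9450.
(2,1): S=121.0536. Δ = (V_up−V_dn)/(S_up−S_dn) = (-126.0960−-210.8336)/(167.0540−82.3164) = 1.0000. V = [p*·-126.0960 + (1−p*)·-210.8336]/1.09 = -147.8914. B = V − Δ·S = -268.9450.
(2,2): S=245.6676. Δ = (V_up−V_dn)/(S_up−S_dn) = (45.8713−-126.0960)/(339.0213−167.0540) = 1.0000. V = [p*·45.8713 + (1−p*)·-126.0960]/1.09 = -23.2774. B = V − Δ·S = -268.9450.
(1,0): S=87.7200. Δ = (V_up−V_dn)/(S_up−S_dn) = (-147.8914−-209.2954)/(121.0536−59.6496) = 1.0000. V = [p*·-147.8914 + (1−p*)·-209.2954]/1.09 = -159.0185. B = V − Δ·S = -246.7385.
(1,1): S=178.0200. Δ = (V_up−V_dn)/(S_up−S_dn) = (-23.2774−-147.8914)/(245.6676−121.0536) = 1.0000. V = [p*·-23.2774 + (1−p*)·-147.8914]/1.09 = -68.7185. B = V − Δ·S = -246.7385.
(0,0): S=129.0000. Δ = (V_up−V_dn)/(S_up−S_dn) = (-68.7185−-159.0185)/(178.0200−87.7200) = 1.0000. V = [p*·-68.7185 + (1−p*)·-159.0185]/1.09 = -97.3656. B = V − Δ·S = -226.3656.
Root portfolio cost Δ·129+B reproduces V0=-97.3656.

(0,0): Delta=1.0000 Bond=-226.3656
(1,0): Delta=1.0000 Bond=-246.7385
(1,1): Delta=1.0000 Bond=-246.7385
(2,0): Delta=1.0000 Bond=-268.9450
(2,1): Delta=1.0000 Bond=-268.9450
(2,2): Delta=1.0000 Bond=-268.9450
V0=-97.3656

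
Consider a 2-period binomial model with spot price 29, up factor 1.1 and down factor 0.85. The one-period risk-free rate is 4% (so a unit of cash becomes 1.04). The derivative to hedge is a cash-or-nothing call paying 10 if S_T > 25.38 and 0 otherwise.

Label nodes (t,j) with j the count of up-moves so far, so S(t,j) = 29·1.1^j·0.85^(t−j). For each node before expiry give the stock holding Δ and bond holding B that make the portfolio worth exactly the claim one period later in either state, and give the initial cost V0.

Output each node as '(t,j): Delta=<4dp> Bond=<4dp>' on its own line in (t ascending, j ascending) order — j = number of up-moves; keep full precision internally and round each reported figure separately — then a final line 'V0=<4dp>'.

(0,0): Delta=0.3183 Bond=-0.5178
(1,0): Delta=1.6227 Bond=-32.6923
(1,1): Delta=0.0000 Bond=9.6154
V0=8.7130

No-arbitrage ⇒ martingale measure with p* = (R−d)/(u−d) = 0.7600.
Terminal values V(2,·): V(2,0)=0.0000, V(2,1)=10.0000, V(2,2)=10.0000
(1,0): S=24.6500. Δ = (V_up−V_dn)/(S_up−S_dn) = (10.0000−0.0000)/(27.1150−20.9525) = 1.6227. V = [p*·10.0000 + (1−p*)·0.0000]/1.04 = 7.3077. B = V − Δ·S = -32.6923.
(1,1): S=31.9000. Δ = (V_up−V_dn)/(S_up−S_dn) = (10.0000−10.0000)/(35.0900−27.1150) = 0.0000. V = [p*·10.0000 + (1−p*)·10.0000]/1.04 = 9.6154. B = V − Δ·S = 9.6154.
(0,0): S=29.0000. Δ = (V_up−V_dn)/(S_up−S_dn) = (9.6154−7.3077)/(31.9000−24.6500) = 0.3183. V = [p*·9.6154 + (1−p*)·7.3077]/1.04 = 8.7130. B = V − Δ·S = -0.5178.
Check: Δ(0,0)·S0 + B(0,0) = 8.7130 = V0.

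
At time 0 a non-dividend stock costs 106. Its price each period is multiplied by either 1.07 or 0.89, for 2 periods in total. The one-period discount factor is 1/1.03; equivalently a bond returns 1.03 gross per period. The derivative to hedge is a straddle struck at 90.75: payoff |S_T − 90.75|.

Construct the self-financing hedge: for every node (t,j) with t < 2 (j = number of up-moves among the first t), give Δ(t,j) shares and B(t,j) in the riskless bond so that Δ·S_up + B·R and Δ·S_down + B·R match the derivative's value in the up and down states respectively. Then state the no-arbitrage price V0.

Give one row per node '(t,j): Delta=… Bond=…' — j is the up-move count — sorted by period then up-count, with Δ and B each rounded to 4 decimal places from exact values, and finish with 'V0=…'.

Since d<R<u, set p* = (R−d)/(u−d) = 0.7778; price each node as the discounted p*-expectation of its children.
Payoff layer (t=2): V(2,0)=6.7874, V(2,1)=10.1938, V(2,2)=30.6094
  t=1,j=0: stock 94.3400 → up 100.9438 (V=10.1938), down 83.9626 (V=6.7874). Price 9.1620; hedge Δ=0.2006, bond B=-9.7625.
  t=1,j=1: stock 113.4200 → up 121.3594 (V=30.6094), down 100.9438 (V=10.1938). Price 25.3132; hedge Δ=1.0000, bond B=-88.1068.
  t=0,j=0: stock 106.0000 → up 113.4200 (V=25.3132), down 94.3400 (V=9.1620). Price 21.0913; hedge Δ=0.8465, bond B=-68.6378.
The time-0 hedge costs 21.0913, which is the no-arbitrage price.

(0,0): Delta=0.8465 Bond=-68.6378
(1,0): Delta=0.2006 Bond=-9.7625
(1,1): Delta=1.0000 Bond=-88.1068
V0=21.0913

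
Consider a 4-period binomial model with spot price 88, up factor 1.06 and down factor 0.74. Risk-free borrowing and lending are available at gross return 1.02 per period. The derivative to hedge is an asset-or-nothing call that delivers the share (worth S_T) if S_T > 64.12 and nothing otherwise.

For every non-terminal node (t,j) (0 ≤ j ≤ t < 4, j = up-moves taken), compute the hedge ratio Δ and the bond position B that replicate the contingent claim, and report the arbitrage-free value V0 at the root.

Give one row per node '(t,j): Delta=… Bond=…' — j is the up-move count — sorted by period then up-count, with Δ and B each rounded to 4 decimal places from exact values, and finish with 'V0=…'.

Since d<R<u, set p* = (R−d)/(u−d) = 0.8750; price each node as the discounted p*-expectation of its children.
At expiry t=4: V(4,0)=0.0000, V(4,1)=0.0000, V(4,2)=0.0000, V(4,3)=77.5590, V(4,4)=111.0980
Node (3,0) S=35.6597: V=(p*·0.0000+(1−p*)·0.0000)/1.02=0.0000; Δ=(0.0000−0.0000)/(37.7993−26.3882)=0.0000; B=V−Δ·S=0.0000
Node (3,1) S=51.0801: V=(p*·0.0000+(1−p*)·0.0000)/1.02=0.0000; Δ=(0.0000−0.0000)/(54.1449−37.7993)=0.0000; B=V−Δ·S=0.0000
Node (3,2) S=73.1688: V=(p*·77.5590+(1−p*)·0.0000)/1.02=66.5334; Δ=(77.5590−0.0000)/(77.5590−54.1449)=3.3125; B=V−Δ·S=-175.8383
Node (3,3) S=104.8094: V=(p*·111.0980+(1−p*)·77.5590)/1.02=104.8094; Δ=(111.0980−77.5590)/(111.0980−77.5590)=1.0000; B=V−Δ·S=0.0000
Node (2,0) S=48.1888: V=(p*·0.0000+(1−p*)·0.0000)/1.02=0.0000; Δ=(0.0000−0.0000)/(51.0801−35.6597)=0.0000; B=V−Δ·S=0.0000
Node (2,1) S=69.0272: V=(p*·66.5334+(1−p*)·0.0000)/1.02=57.0752; Δ=(66.5334−0.0000)/(73.1688−51.0801)=3.0121; B=V−Δ·S=-150.8417
Node (2,2) S=98.8768: V=(p*·104.8094+(1−p*)·66.5334)/1.02=98.0636; Δ=(104.8094−66.5334)/(104.8094−73.1688)=1.2097; B=V−Δ·S=-21.5488
Node (1,0) S=65.1200: V=(p*·57.0752+(1−p*)·0.0000)/1.02=48.9616; Δ=(57.0752−0.0000)/(69.0272−48.1888)=2.7389; B=V−Δ·S=-129.3985
Node (1,1) S=93.2800: V=(p*·98.0636+(1−p*)·57.0752)/1.02=91.1177; Δ=(98.0636−57.0752)/(98.8768−69.0272)=1.3732; B=V−Δ·S=-36.9710
Node (0,0) S=88.0000: V=(p*·91.1177+(1−p*)·48.9616)/1.02=84.1649; Δ=(91.1177−48.9616)/(93.2800−65.1200)=1.4970; B=V−Δ·S=-47.5730
The time-0 hedge costs 84.1649, which is the no-arbitrage price.

(0,0): Delta=1.4970 Bond=-47.5730
(1,0): Delta=2.7389 Bond=-129.3985
(1,1): Delta=1.3732 Bond=-36.9710
(2,0): Delta=0.0000 Bond=0.0000
(2,1): Delta=3.0121 Bond=-150.8417
(2,2): Delta=1.2097 Bond=-21.5488
(3,0): Delta=0.0000 Bond=0.0000
(3,1): Delta=0.0000 Bond=0.0000
(3,2): Delta=3.3125 Bond=-175.8383
(3,3): Delta=1.0000 Bond=0.0000
V0=84.1649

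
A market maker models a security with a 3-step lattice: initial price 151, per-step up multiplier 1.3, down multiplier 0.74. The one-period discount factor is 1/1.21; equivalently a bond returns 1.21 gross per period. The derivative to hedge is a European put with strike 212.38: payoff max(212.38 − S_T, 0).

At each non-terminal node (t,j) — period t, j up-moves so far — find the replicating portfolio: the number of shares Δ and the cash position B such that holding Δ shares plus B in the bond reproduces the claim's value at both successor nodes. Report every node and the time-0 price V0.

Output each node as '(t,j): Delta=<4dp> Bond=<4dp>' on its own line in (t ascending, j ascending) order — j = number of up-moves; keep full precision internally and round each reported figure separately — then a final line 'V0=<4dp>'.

No-arbitrage ⇒ martingale measure with p* = (R−d)/(u−d) = 0.8393.
Terminal values V(3,·): V(3,0)=151.1912, V(3,1)=104.8861, V(3,2)=23.5394, V(3,3)=0.0000
Node (2,0) S=82.6876: V=(p*·104.8861+(1−p*)·151.1912)/1.21=92.8331; Δ=(104.8861−151.1912)/(107.4939−61.1888)=-1.0000; B=V−Δ·S=175.5207
Node (2,1) S=145.2620: V=(p*·23.5394+(1−p*)·104.8861)/1.21=30.2587; Δ=(23.5394−104.8861)/(188.8406−107.4939)=-1.0000; B=V−Δ·S=175.5207
Node (2,2) S=255.1900: V=(p*·0.0000+(1−p*)·23.5394)/1.21=3.1265; Δ=(0.0000−23.5394)/(331.7470−188.8406)=-0.1647; B=V−Δ·S=45.1612
Node (1,0) S=111.7400: V=(p*·30.2587+(1−p*)·92.8331)/1.21=33.3184; Δ=(30.2587−92.8331)/(145.2620−82.6876)=-1.0000; B=V−Δ·S=145.0584
Node (1,1) S=196.3000: V=(p*·3.1265+(1−p*)·30.2587)/1.21=6.1877; Δ=(3.1265−30.2587)/(255.1900−145.2620)=-0.2468; B=V−Δ·S=54.6379
Node (0,0) S=151.0000: V=(p*·6.1877+(1−p*)·33.3184)/1.21=8.7173; Δ=(6.1877−33.3184)/(196.3000−111.7400)=-0.3208; B=V−Δ·S=57.1651
The time-0 hedge costs 8.7173, which is the no-arbitrage price.

(0,0): Delta=-0.3208 Bond=57.1651
(1,0): Delta=-1.0000 Bond=145.0584
(1,1): Delta=-0.2468 Bond=54.6379
(2,0): Delta=-1.0000 Bond=175.5207
(2,1): Delta=-1.0000 Bond=175.5207
(2,2): Delta=-0.1647 Bond=45.1612
V0=8.7173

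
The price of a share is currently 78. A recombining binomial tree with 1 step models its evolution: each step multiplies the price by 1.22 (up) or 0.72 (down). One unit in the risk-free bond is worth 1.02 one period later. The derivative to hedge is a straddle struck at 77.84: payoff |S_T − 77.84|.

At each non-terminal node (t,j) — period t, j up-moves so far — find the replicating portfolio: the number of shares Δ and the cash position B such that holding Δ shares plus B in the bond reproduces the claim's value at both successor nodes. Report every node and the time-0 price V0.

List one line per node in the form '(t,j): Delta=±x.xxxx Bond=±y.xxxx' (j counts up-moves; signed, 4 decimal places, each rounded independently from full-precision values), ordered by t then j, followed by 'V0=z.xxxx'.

(0,0): Delta=-0.1118 Bond=27.4102
V0=18.6902

Under the risk-neutral measure, an up-move has probability p* = (R−d)/(u−d) = 0.6000 and values discount at R = 1.02.
At expiry t=1: V(1,0)=21.6800, V(1,1)=17.3200
  t=0,j=0: stock 78.0000 → up 95.1600 (V=17.3200), down 56.1600 (V=21.6800). Price 18.6902; hedge Δ=-0.1118, bond B=27.4102.
Self-financing check: at every node Δ·S+B equals the discounted successor values.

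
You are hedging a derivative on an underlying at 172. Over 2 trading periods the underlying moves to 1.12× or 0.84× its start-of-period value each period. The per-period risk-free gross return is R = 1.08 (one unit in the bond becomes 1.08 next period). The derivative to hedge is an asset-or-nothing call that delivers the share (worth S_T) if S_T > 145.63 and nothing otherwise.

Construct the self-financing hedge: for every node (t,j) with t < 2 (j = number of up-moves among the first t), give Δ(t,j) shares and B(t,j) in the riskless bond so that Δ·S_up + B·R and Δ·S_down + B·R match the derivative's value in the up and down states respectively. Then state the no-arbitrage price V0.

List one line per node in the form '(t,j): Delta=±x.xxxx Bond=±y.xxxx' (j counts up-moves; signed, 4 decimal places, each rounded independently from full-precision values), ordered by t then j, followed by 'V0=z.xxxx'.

(0,0): Delta=1.3333 Bond=-59.4568
(1,0): Delta=4.0000 Bond=-449.4933
(1,1): Delta=1.0000 Bond=0.0000
V0=169.8765

Risk-neutral probability p* = (R−d)/(u−d) = (1.08−0.84)/(1.12−0.84) = 0.8571.
At expiry t=2: V(2,0)=0.0000, V(2,1)=161.8176, V(2,2)=215.7568
Node (1,0) S=144.4800: V=(p*·161.8176+(1−p*)·0.0000)/1.08=128.4267; Δ=(161.8176−0.0000)/(161.8176−121.3632)=4.0000; B=V−Δ·S=-449.4933
Node (1,1) S=192.6400: V=(p*·215.7568+(1−p*)·161.8176)/1.08=192.6400; Δ=(215.7568−161.8176)/(215.7568−161.8176)=1.0000; B=V−Δ·S=0.0000
Node (0,0) S=172.0000: V=(p*·192.6400+(1−p*)·128.4267)/1.08=169.8765; Δ=(192.6400−128.4267)/(192.6400−144.4800)=1.3333; B=V−Δ·S=-59.4568
Check: Δ(0,0)·S0 + B(0,0) = 169.8765 = V0.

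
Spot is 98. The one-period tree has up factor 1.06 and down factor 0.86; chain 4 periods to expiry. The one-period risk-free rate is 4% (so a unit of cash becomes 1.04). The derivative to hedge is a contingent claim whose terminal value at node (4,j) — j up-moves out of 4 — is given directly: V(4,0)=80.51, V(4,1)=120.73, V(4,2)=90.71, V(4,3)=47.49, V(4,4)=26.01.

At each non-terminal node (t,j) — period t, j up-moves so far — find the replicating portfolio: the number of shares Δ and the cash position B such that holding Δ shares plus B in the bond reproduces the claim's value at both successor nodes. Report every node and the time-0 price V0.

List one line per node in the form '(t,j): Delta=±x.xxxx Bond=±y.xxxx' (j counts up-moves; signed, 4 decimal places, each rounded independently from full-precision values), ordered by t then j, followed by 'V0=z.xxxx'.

Under the risk-neutral measure, an up-move has probability p* = (R−d)/(u−d) = 0.9000 and values discount at R = 1.04.
Terminal payoffs: V(4,0)=80.5100, V(4,1)=120.7300, V(4,2)=90.7100, V(4,3)=47.4900, V(4,4)=26.0100
  t=3,j=0: stock 62.3335 → up 66.0735 (V=120.7300), down 53.6068 (V=80.5100). Price 112.2192; hedge Δ=3.2262, bond B=-88.8808.
  t=3,j=1: stock 76.8296 → up 81.4394 (V=90.7100), down 66.0735 (V=120.7300). Price 90.1077; hedge Δ=-1.9537, bond B=240.2077.
  t=3,j=2: stock 94.6970 → up 100.3788 (V=47.4900), down 81.4394 (V=90.7100). Price 49.8192; hedge Δ=-2.2820, bond B=265.9192.
  t=3,j=3: stock 116.7196 → up 123.7227 (V=26.0100), down 100.3788 (V=47.4900). Price 27.0750; hedge Δ=-0.9202, bond B=134.4750.
  t=2,j=0: stock 72.4808 → up 76.8296 (V=90.1077), down 62.3335 (V=112.2192). Price 88.7681; hedge Δ=-1.5253, bond B=199.3258.
  t=2,j=1: stock 89.3368 → up 94.6970 (V=49.8192), down 76.8296 (V=90.1077). Price 51.7770; hedge Δ=-2.2549, bond B=253.2193.
  t=2,j=2: stock 110.1128 → up 116.7196 (V=27.0750), down 94.6970 (V=49.8192). Price 28.2206; hedge Δ=-1.0328, bond B=141.9418.
  t=1,j=0: stock 84.2800 → up 89.3368 (V=51.7770), down 72.4808 (V=88.7681). Price 53.3424; hedge Δ=-2.1945, bond B=238.2980.
  t=1,j=1: stock 103.8800 → up 110.1128 (V=28.2206), down 89.3368 (V=51.7770). Price 29.4002; hedge Δ=-1.1338, bond B=147.1822.
  t=0,j=0: stock 98.0000 → up 103.8800 (V=29.4002), down 84.2800 (V=53.3424). Price 30.5716; hedge Δ=-1.2215, bond B=150.2825.
Each (Δ,B) replicates both successor values, so the strategy is self-financing and V0 is arbitrage-free.

(0,0): Delta=-1.2215 Bond=150.2825
(1,0): Delta=-2.1945 Bond=238.2980
(1,1): Delta=-1.1338 Bond=147.1822
(2,0): Delta=-1.5253 Bond=199.3258
(2,1): Delta=-2.2549 Bond=253.2193
(2,2): Delta=-1.0328 Bond=141.9418
(3,0): Delta=3.2262 Bond=-88.8808
(3,1): Delta=-1.9537 Bond=240.2077
(3,2): Delta=-2.2820 Bond=265.9192
(3,3): Delta=-0.9202 Bond=134.4750
V0=30.5716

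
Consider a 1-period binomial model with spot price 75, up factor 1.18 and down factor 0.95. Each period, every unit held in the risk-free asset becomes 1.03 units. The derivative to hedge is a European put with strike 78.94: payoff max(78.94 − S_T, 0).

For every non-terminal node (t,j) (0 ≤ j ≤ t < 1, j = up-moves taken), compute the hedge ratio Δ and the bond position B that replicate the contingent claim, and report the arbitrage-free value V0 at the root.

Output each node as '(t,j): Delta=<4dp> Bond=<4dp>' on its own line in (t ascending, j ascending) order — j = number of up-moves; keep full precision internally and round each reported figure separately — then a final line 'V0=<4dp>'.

Under the risk-neutral measure, an up-move has probability p* = (R−d)/(u−d) = 0.3478 and values discount at R = 1.03.
Terminal values V(1,·): V(1,0)=7.6900, V(1,1)=0.0000
(0,0): S=75.0000. Δ = (V_up−V_dn)/(S_up−S_dn) = (0.0000−7.6900)/(88.5000−71.2500) = -0.4458. V = [p*·0.0000 + (1−p*)·7.6900]/1.03 = 4.8691. B = V − Δ·S = 38.3039.
Root portfolio cost Δ·75+B reproduces V0=4.8691.

(0,0): Delta=-0.4458 Bond=38.3039
V0=4.8691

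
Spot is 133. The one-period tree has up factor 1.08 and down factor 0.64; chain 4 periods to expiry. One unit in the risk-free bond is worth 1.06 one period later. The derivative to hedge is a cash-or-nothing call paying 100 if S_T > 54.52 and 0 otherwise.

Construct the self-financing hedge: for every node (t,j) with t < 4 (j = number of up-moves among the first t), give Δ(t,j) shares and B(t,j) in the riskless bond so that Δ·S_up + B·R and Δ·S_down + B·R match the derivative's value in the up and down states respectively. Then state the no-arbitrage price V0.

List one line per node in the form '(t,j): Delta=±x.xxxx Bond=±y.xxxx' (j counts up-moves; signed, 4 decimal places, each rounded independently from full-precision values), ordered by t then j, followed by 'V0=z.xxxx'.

The replicating-portfolio and risk-neutral prices coincide; use p* = (1.06−0.64)/(1.08−0.64) = 0.9545 for the latter.
Terminal payoffs: V(4,0)=0.0000, V(4,1)=0.0000, V(4,2)=100.0000, V(4,3)=100.0000, V(4,4)=100.0000
(3,0): S=34.8652. Δ = (V_up−V_dn)/(S_up−S_dn) = (0.0000−0.0000)/(37.6544−22.3137) = 0.0000. V = [p*·0.0000 + (1−p*)·0.0000]/1.06 = 0.0000. B = V − Δ·S = 0.0000.
(3,1): S=58.8349. Δ = (V_up−V_dn)/(S_up−S_dn) = (100.0000−0.0000)/(63.5417−37.6544) = 3.8629. V = [p*·100.0000 + (1−p*)·0.0000]/1.06 = 90.0515. B = V − Δ·S = -137.2213.
(3,2): S=99.2840. Δ = (V_up−V_dn)/(S_up−S_dn) = (100.0000−100.0000)/(107.2267−63.5417) = 0.0000. V = [p*·100.0000 + (1−p*)·100.0000]/1.06 = 94.3396. B = V − Δ·S = 94.3396.
(3,3): S=167.5417. Δ = (V_up−V_dn)/(S_up−S_dn) = (100.0000−100.0000)/(180.9450−107.2267) = 0.0000. V = [p*·100.0000 + (1−p*)·100.0000]/1.06 = 94.3396. B = V − Δ·S = 94.3396.
(2,0): S=54.4768. Δ = (V_up−V_dn)/(S_up−S_dn) = (90.0515−0.0000)/(58.8349−34.8652) = 3.7569. V = [p*·90.0515 + (1−p*)·0.0000]/1.06 = 81.0927. B = V − Δ·S = -123.5698.
(2,1): S=91.9296. Δ = (V_up−V_dn)/(S_up−S_dn) = (94.3396−90.0515)/(99.2840−58.8349) = 0.1060. V = [p*·94.3396 + (1−p*)·90.0515]/1.06 = 88.8158. B = V − Δ·S = 79.0699.
(2,2): S=155.1312. Δ = (V_up−V_dn)/(S_up−S_dn) = (94.3396−94.3396)/(167.5417−99.2840) = 0.0000. V = [p*·94.3396 + (1−p*)·94.3396]/1.06 = 88.9996. B = V − Δ·S = 88.9996.
(1,0): S=85.1200. Δ = (V_up−V_dn)/(S_up−S_dn) = (88.8158−81.0927)/(91.9296−54.4768) = 0.2062. V = [p*·88.8158 + (1−p*)·81.0927]/1.06 = 83.4573. B = V − Δ·S = 65.9048.
(1,1): S=143.6400. Δ = (V_up−V_dn)/(S_up−S_dn) = (88.9996−88.8158)/(155.1312−91.9296) = 0.0029. V = [p*·88.9996 + (1−p*)·88.8158]/1.06 = 83.9540. B = V − Δ·S = 83.5361.
(0,0): S=133.0000. Δ = (V_up−V_dn)/(S_up−S_dn) = (83.9540−83.4573)/(143.6400−85.1200) = 0.0085. V = [p*·83.9540 + (1−p*)·83.4573]/1.06 = 79.1806. B = V − Δ·S = 78.0516.
Each (Δ,B) replicates both successor values, so the strategy is self-financing and V0 is arbitrage-free.

(0,0): Delta=0.0085 Bond=78.0516
(1,0): Delta=0.2062 Bond=65.9048
(1,1): Delta=0.0029 Bond=83.5361
(2,0): Delta=3.7569 Bond=-123.5698
(2,1): Delta=0.1060 Bond=79.0699
(2,2): Delta=0.0000 Bond=88.9996
(3,0): Delta=0.0000 Bond=0.0000
(3,1): Delta=3.8629 Bond=-137.2213
(3,2): Delta=0.0000 Bond=94.3396
(3,3): Delta=0.0000 Bond=94.3396
V0=79.1806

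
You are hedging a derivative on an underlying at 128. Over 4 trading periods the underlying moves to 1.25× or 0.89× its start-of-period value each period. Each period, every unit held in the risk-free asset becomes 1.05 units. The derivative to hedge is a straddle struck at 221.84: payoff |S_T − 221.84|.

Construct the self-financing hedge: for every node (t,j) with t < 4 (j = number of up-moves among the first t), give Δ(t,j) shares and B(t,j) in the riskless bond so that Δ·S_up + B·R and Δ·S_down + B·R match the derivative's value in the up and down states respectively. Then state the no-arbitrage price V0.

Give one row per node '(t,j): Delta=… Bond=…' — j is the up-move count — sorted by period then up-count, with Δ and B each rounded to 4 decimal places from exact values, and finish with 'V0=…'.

(0,0): Delta=-0.6956 Bond=149.5791
(1,0): Delta=-0.9942 Bond=191.0769
(1,1): Delta=-0.4298 Bond=114.5345
(2,0): Delta=-1.0000 Bond=201.2154
(2,1): Delta=-0.9891 Bond=199.8999
(2,2): Delta=0.0679 Bond=20.7129
(3,0): Delta=-1.0000 Bond=211.2762
(3,1): Delta=-1.0000 Bond=211.2762
(3,2): Delta=-0.9794 Bond=208.1683
(3,3): Delta=1.0000 Bond=-211.2762
V0=60.5407

Under the risk-neutral measure, an up-move has probability p* = (R−d)/(u−d) = 0.4444 and values discount at R = 1.05.
At expiry t=4: V(4,0)=141.5299, V(4,1)=109.0450, V(4,2)=63.4200, V(4,3)=0.6600, V(4,4)=90.6600
Node (3,0) S=90.2360: V=(p*·109.0450+(1−p*)·141.5299)/1.05=121.0402; Δ=(109.0450−141.5299)/(112.7950−80.3101)=-1.0000; B=V−Δ·S=211.2762
Node (3,1) S=126.7360: V=(p*·63.4200+(1−p*)·109.0450)/1.05=84.5402; Δ=(63.4200−109.0450)/(158.4200−112.7950)=-1.0000; B=V−Δ·S=211.2762
Node (3,2) S=178.0000: V=(p*·0.6600+(1−p*)·63.4200)/1.05=33.8349; Δ=(0.6600−63.4200)/(222.5000−158.4200)=-0.9794; B=V−Δ·S=208.1683
Node (3,3) S=250.0000: V=(p*·90.6600+(1−p*)·0.6600)/1.05=38.7238; Δ=(90.6600−0.6600)/(312.5000−222.5000)=1.0000; B=V−Δ·S=-211.2762
Node (2,0) S=101.3888: V=(p*·84.5402+(1−p*)·121.0402)/1.05=99.8266; Δ=(84.5402−121.0402)/(126.7360−90.2360)=-1.0000; B=V−Δ·S=201.2154
Node (2,1) S=142.4000: V=(p*·33.8349+(1−p*)·84.5402)/1.05=59.0519; Δ=(33.8349−84.5402)/(178.0000−126.7360)=-0.9891; B=V−Δ·S=199.8999
Node (2,2) S=200.0000: V=(p*·38.7238+(1−p*)·33.8349)/1.05=34.2931; Δ=(38.7238−33.8349)/(250.0000−178.0000)=0.0679; B=V−Δ·S=20.7129
Node (1,0) S=113.9200: V=(p*·59.0519+(1−p*)·99.8266)/1.05=77.8138; Δ=(59.0519−99.8266)/(142.4000−101.3888)=-0.9942; B=V−Δ·S=191.0769
Node (1,1) S=160.0000: V=(p*·34.2931+(1−p*)·59.0519)/1.05=45.7600; Δ=(34.2931−59.0519)/(200.0000−142.4000)=-0.4298; B=V−Δ·S=114.5345
Node (0,0) S=128.0000: V=(p*·45.7600+(1−p*)·77.8138)/1.05=60.5407; Δ=(45.7600−77.8138)/(160.0000−113.9200)=-0.6956; B=V−Δ·S=149.5791
Root portfolio cost Δ·128+B reproduces V0=60.5407.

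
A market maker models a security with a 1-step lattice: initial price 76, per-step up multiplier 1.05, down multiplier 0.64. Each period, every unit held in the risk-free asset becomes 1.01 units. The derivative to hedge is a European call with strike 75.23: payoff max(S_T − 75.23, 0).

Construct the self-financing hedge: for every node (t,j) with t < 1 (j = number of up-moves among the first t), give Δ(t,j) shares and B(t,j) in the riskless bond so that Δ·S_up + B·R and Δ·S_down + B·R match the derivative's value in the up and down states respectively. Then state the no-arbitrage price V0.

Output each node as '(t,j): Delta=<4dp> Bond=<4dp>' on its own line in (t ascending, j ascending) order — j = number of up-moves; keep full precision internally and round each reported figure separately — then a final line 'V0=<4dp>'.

(0,0): Delta=0.1467 Bond=-7.0630
V0=4.0833

Under the risk-neutral measure, an up-move has probability p* = (R−d)/(u−d) = 0.9024 and values discount at R = 1.01.
Terminal payoffs: V(1,0)=0.0000, V(1,1)=4.5700
(0,0): S=76.0000. Δ = (V_up−V_dn)/(S_up−S_dn) = (4.5700−0.0000)/(79.8000−48.6400) = 0.1467. V = [p*·4.5700 + (1−p*)·0.0000]/1.01 = 4.0833. B = V − Δ·S = -7.0630.
Each (Δ,B) replicates both successor values, so the strategy is self-financing and V0 is arbitrage-free.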